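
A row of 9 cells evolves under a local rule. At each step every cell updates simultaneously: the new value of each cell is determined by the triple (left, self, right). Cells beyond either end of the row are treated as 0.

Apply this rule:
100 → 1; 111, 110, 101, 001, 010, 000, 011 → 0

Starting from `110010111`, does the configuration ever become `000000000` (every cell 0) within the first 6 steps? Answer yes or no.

step 1: 001000000
step 2: 000100000
step 3: 000010000
step 4: 000001000
step 5: 000000100
step 6: 000000010
step 6 is 000000010, still not uniform 0

no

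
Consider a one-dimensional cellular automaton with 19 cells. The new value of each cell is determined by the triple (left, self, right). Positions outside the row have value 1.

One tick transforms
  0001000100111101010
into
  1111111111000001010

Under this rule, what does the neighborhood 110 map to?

At position 13 the neighborhood is 110; the next row has 0 there.

0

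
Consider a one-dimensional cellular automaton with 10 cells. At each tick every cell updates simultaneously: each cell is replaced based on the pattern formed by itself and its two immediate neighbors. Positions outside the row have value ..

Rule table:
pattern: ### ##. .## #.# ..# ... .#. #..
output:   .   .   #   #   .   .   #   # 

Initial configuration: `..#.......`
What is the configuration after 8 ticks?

..##......
..#.#.....
..####....
..#...#...
..##..##..
..#.#.#.#.
..########
..#.......

..#.......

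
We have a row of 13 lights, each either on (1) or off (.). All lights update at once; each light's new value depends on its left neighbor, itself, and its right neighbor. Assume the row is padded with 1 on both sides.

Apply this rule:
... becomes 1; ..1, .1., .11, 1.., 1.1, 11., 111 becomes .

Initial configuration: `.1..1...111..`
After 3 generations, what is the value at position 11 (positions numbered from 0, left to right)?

......1......
.1111...1111.
......1......
position 11 holds .

.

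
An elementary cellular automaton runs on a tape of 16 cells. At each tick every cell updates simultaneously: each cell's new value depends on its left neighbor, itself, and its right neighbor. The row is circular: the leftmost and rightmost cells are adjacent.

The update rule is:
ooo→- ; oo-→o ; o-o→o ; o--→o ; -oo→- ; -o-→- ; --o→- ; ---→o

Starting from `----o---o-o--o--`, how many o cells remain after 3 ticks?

tick 1: ooo--oo--o-o--oo
tick 2: --oo--oo--o-o---
tick 3: o--oo--oo--o-ooo
count of o: 9

9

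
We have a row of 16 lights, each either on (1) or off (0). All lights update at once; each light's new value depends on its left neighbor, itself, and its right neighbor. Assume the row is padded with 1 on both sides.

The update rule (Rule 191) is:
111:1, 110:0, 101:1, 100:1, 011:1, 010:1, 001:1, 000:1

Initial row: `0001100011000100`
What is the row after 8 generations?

1101111111111111

generation 1: 1111011110111111
generation 2: 1110111101111111
generation 3: 1101111011111111
generation 4: 1011110111111111
generation 5: 0111101111111111
generation 6: 1111011111111111
generation 7: 1110111111111111
generation 8: 1101111111111111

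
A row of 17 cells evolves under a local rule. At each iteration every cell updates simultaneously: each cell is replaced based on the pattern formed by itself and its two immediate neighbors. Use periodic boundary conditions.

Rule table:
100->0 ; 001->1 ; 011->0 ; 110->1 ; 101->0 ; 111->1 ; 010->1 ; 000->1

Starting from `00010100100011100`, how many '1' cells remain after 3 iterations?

iteration 1: 11110101101101101
iteration 2: 11110100100100100
iteration 3: 01110101101101101
count of 1: 11

11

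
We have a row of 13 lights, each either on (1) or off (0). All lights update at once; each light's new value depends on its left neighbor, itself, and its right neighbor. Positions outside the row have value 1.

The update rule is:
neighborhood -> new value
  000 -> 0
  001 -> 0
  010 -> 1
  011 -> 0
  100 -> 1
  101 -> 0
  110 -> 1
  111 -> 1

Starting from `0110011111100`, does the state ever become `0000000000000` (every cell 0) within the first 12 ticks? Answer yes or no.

tick 1: 0011001111110
tick 2: 1001100111110
tick 3: 1100110011110
tick 4: 1110011001110
tick 5: 1111001100110
tick 6: 1111100110010
tick 7: 1111110011010
tick 8: 1111111001010
tick 9: 1111111101010
tick 10: 1111111101010  (fixed point — unchanged through tick 12)
tick 12 is 1111111101010, still not uniform 0

no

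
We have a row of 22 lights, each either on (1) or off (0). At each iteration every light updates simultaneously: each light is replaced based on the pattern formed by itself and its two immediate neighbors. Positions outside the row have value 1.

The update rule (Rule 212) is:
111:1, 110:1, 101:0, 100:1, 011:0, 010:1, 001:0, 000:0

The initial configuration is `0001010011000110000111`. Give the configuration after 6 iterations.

1111001100110011000110

1001011001100011000011
1101001100110001100001
1101100110011000110000
1100110011001100011000
1110011001100110001100
1111001100110011000110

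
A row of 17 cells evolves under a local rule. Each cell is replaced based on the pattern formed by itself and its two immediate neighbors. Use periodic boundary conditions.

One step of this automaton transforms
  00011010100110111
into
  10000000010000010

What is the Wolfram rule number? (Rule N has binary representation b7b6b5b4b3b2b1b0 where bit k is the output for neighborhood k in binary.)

position 15: 111 → 1  (bit 7 = 1)
position 4: 110 → 0  (bit 6 = 0)
position 5: 101 → 0  (bit 5 = 0)
position 0: 100 → 1  (bit 4 = 1)
position 3: 011 → 0  (bit 3 = 0)
position 6: 010 → 0  (bit 2 = 0)
position 2: 001 → 0  (bit 1 = 0)
position 1: 000 → 0  (bit 0 = 0)
bits b7..b0 = 10010000 = 144

144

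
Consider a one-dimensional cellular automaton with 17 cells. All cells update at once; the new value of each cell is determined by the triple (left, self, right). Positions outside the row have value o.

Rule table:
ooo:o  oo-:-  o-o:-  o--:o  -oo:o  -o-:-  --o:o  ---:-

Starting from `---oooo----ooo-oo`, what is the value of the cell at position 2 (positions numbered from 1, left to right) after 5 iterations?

o

o-oooo-o--ooo--oo
--ooo---oooo-oooo
oooo-o-oooo--oooo
ooo----ooo-oooooo
oo-o--ooo--oooooo
position 2 holds o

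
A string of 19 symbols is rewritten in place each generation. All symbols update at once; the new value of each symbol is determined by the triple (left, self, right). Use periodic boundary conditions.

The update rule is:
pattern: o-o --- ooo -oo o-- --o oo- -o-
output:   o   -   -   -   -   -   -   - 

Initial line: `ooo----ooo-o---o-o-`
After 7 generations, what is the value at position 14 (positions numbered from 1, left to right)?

-

generation 1: ----------o-----o-o
generation 2: -----------------o-
generation 3: -------------------
generation 4: -------------------  (fixed point — unchanged through generation 7)
position 14 holds -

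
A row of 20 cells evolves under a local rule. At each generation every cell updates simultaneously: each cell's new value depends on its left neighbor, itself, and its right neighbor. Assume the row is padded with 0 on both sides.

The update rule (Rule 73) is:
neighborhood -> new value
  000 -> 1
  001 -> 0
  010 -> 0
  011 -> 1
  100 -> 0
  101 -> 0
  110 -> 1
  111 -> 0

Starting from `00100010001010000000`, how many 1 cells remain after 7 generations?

5

10001000100000111111
00100010001110100001
10001000101010001100
00100010000000101101
10001000111110001100
00100010100010101101
10001000001000001100
count of 1: 5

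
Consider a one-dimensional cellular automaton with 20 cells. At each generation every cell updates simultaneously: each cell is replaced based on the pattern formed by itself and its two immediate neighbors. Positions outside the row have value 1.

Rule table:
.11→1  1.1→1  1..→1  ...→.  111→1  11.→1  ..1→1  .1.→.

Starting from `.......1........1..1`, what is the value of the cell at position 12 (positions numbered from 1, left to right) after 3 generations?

.

1.....1.1......1.111
11...1.1.1....1.1111
111.1.1.1.1..1.11111
position 12 holds .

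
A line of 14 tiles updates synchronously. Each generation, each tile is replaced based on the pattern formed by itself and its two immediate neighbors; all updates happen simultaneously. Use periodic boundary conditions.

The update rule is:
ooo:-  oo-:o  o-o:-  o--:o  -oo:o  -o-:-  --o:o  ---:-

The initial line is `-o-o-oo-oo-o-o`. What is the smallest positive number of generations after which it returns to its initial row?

14

-----oo-oo----
----ooo-ooo---
---oo-o-o-oo--
--ooo-----ooo-
-oo-oo---oo-oo
-oo-ooo-ooo-oo
-oo-o-o-o-o-oo
-oo---------oo
-ooo-------ooo
-o-oo-----oo-o
---ooo---ooo--
--oo-oo-oo-oo-
-ooo-oo-oo-ooo
-o-o-oo-oo-o-o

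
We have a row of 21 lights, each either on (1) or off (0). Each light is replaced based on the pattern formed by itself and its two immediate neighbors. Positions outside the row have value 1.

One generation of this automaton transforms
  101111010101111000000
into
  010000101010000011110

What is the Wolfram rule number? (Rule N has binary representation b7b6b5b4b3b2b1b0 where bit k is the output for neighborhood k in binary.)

position 3: 111 → 0  (bit 7 = 0)
position 0: 110 → 0  (bit 6 = 0)
position 1: 101 → 1  (bit 5 = 1)
position 15: 100 → 0  (bit 4 = 0)
position 2: 011 → 0  (bit 3 = 0)
position 7: 010 → 0  (bit 2 = 0)
position 20: 001 → 0  (bit 1 = 0)
position 16: 000 → 1  (bit 0 = 1)
bits b7..b0 = 00100001 = 33

33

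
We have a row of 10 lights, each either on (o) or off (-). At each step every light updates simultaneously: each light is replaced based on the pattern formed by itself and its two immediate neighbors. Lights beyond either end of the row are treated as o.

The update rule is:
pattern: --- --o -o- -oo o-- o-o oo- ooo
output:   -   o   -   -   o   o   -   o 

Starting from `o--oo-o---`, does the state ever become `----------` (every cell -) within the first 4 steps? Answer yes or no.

no

step 1: -oo--o-o-o
step 2: o--oo-o-o-
step 3: -oo--o-o-o  (repeats step 1; period 2)
step 4: o--oo-o-o-
step 4 is o--oo-o-o-, still not uniform -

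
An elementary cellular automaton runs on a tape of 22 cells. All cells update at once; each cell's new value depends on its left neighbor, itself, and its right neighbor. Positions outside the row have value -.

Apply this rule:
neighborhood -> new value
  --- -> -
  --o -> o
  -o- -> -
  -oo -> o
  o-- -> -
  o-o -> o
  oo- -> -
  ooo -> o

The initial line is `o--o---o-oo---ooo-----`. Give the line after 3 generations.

o---o-oo---ooo--------

--o---o-oo---ooo------
-o---o-oo---ooo-------
o---o-oo---ooo--------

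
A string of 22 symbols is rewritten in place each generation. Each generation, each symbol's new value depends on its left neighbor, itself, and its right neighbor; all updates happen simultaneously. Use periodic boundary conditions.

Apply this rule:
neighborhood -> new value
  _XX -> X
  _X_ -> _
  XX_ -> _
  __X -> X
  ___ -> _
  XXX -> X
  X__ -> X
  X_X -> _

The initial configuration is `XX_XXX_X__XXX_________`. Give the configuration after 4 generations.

X__XX___XXXX_X_______X
_XXX_X_XXXX___X_____XX
_XX____XXX_X_X_X___XX_
XX_X__XXX_______X_XX_X

XX_X__XXX_______X_XX_X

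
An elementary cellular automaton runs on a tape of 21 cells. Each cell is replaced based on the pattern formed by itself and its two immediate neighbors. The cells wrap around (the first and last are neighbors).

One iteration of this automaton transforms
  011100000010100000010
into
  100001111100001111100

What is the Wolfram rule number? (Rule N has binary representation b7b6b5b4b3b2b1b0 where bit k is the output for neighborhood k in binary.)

position 2: 111 → 0  (bit 7 = 0)
position 3: 110 → 0  (bit 6 = 0)
position 11: 101 → 0  (bit 5 = 0)
position 4: 100 → 0  (bit 4 = 0)
position 1: 011 → 0  (bit 3 = 0)
position 10: 010 → 0  (bit 2 = 0)
position 0: 001 → 1  (bit 1 = 1)
position 5: 000 → 1  (bit 0 = 1)
bits b7..b0 = 00000011 = 3

3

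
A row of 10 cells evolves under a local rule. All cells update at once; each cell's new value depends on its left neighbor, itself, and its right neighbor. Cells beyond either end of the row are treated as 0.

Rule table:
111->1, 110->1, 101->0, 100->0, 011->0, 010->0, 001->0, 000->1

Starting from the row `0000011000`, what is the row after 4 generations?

generation 1: 1111001011
generation 2: 0111000001
generation 3: 0011011100
generation 4: 1001001101

1001001101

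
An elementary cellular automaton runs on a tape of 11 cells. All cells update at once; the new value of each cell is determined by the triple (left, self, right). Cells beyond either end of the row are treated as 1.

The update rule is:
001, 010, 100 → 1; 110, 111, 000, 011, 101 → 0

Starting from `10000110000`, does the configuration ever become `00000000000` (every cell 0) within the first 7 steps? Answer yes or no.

step 1: 01001001001
step 2: 01111111110
step 3: 00000000000
all cells are 0 at step 3

yes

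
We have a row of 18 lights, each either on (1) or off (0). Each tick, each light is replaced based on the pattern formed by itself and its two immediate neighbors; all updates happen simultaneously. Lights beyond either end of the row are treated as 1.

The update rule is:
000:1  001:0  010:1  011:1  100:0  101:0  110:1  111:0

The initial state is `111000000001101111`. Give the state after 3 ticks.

tick 1: 001011111101101000
tick 2: 001010000101101010
tick 3: 001010110101101010

001010110101101010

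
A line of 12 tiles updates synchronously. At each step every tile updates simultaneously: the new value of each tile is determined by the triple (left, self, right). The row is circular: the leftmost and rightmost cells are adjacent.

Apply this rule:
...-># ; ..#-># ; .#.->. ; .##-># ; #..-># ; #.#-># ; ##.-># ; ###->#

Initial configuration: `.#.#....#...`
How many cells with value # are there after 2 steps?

11

#.#.####.###
##.#########
count of #: 11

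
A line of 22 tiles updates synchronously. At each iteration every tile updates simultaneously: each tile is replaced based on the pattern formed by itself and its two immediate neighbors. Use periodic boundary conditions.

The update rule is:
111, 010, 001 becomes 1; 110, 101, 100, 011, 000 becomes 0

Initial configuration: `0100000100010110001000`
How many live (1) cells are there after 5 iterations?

8

1100001100110000011000
0000010001000000100001
0000110011000001100011
0001000100000010000100
0011001100000110001100
count of 1: 8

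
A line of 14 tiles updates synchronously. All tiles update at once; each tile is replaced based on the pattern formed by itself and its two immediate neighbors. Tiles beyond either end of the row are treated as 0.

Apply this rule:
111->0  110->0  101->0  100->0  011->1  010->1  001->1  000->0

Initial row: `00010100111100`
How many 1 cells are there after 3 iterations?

00110101100000
01100101000000
11001101000000
count of 1: 5

5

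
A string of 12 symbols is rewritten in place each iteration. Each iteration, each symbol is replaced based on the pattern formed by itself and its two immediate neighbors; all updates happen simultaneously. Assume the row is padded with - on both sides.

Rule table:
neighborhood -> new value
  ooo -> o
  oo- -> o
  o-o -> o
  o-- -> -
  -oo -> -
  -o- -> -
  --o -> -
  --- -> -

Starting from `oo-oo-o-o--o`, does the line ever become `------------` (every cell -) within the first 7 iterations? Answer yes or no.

yes

iteration 1: -oo-oo-o----
iteration 2: --oo-oo-----
iteration 3: ---oo-o-----
iteration 4: ----oo------
iteration 5: -----o------
iteration 6: ------------
all cells are - at iteration 6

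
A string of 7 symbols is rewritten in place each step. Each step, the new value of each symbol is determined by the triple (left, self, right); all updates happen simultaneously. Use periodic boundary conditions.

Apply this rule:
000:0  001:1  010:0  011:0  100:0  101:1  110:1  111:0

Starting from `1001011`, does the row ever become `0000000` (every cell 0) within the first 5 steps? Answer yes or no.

no

1010100
0101001
1010010
0100101
1001010
step 5 is 1001010, still not uniform 0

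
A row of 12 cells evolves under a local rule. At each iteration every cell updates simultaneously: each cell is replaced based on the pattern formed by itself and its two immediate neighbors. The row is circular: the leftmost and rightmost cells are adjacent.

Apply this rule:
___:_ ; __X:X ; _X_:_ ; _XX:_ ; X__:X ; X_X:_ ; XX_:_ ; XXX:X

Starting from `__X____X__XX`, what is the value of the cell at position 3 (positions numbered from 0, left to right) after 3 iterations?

X

iteration 1: XX_X__X_XX__
iteration 2: ____XX____XX
iteration 3: X__X__X__X__
position 3 holds X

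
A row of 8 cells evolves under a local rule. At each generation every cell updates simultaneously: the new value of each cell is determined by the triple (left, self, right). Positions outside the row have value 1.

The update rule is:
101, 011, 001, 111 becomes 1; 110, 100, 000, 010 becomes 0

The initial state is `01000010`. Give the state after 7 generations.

10000101
00001011
00010111
00101111
01011111
10111111
01111111

01111111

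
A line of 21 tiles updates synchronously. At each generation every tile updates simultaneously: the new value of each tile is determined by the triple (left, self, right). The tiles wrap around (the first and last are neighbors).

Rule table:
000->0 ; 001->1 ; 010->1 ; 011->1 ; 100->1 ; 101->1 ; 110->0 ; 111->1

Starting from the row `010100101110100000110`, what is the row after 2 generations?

111111111011101011011

generation 1: 111111111101110001101
generation 2: 111111111011101011011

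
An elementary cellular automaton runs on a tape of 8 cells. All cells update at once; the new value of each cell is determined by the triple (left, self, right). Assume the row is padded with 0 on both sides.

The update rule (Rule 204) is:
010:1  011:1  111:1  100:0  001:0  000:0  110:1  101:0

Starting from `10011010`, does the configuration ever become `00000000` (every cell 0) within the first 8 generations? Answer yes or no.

no

10011010  (fixed point — unchanged through generation 8)
generation 8 is 10011010, still not uniform 0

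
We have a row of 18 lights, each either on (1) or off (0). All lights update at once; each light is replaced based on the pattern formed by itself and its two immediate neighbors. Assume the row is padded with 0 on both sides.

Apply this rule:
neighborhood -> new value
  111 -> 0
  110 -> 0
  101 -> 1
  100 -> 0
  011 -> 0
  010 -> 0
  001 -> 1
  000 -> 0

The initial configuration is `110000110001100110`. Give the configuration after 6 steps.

100001000100000000

step 1: 000001000010001000
step 2: 000010000100010000
step 3: 000100001000100000
step 4: 001000010001000000
step 5: 010000100010000000
step 6: 100001000100000000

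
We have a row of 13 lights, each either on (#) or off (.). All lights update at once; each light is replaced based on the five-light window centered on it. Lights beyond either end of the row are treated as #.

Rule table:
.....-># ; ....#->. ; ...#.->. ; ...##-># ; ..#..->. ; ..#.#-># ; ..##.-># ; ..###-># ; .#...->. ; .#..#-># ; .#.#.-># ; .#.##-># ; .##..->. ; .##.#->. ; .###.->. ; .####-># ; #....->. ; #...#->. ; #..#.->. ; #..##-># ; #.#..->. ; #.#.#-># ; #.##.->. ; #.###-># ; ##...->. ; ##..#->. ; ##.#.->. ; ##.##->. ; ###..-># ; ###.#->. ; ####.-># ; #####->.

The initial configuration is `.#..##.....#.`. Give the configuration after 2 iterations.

.##.#....####

..###...#..##
.##.#....####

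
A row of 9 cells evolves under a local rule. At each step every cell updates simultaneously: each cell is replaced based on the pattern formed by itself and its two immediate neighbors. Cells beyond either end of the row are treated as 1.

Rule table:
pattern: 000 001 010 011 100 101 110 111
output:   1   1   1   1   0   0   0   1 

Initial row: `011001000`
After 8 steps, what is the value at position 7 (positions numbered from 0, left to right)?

1

010011011
010110011
010100111
010101111
010101111  (fixed point — unchanged through step 8)
position 7 holds 1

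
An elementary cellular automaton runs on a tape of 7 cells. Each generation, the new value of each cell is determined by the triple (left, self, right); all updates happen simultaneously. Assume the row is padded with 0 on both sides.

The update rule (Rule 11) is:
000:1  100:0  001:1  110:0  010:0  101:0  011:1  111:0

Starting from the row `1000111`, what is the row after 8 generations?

generation 1: 0011100
generation 2: 1110001
generation 3: 1000110
generation 4: 0011100  (repeats generation 1; period 3)
generation 8: 1110001

1110001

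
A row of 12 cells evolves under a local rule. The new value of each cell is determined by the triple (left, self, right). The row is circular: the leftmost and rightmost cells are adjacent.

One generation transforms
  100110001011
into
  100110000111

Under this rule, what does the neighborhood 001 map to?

At position 2 the neighborhood is 001; the next row has 0 there.

0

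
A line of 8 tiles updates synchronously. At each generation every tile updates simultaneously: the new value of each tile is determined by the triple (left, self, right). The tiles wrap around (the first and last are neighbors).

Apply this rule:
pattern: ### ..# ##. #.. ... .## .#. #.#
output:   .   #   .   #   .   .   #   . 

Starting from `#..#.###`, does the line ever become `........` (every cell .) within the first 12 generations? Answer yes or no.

.###....
#...#...
##.###.#
........
all cells are . at generation 4

yes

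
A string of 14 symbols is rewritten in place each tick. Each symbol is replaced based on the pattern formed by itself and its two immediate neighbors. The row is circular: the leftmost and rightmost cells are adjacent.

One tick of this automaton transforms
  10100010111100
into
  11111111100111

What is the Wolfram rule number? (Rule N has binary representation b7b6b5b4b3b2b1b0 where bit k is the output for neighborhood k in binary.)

position 9: 111 → 0  (bit 7 = 0)
position 11: 110 → 1  (bit 6 = 1)
position 1: 101 → 1  (bit 5 = 1)
position 3: 100 → 1  (bit 4 = 1)
position 8: 011 → 1  (bit 3 = 1)
position 0: 010 → 1  (bit 2 = 1)
position 5: 001 → 1  (bit 1 = 1)
position 4: 000 → 1  (bit 0 = 1)
bits b7..b0 = 01111111 = 127

127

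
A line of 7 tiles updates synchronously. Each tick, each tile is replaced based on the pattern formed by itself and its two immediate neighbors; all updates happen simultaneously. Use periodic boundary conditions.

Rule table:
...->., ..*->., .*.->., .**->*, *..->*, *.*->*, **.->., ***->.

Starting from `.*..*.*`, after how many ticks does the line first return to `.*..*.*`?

7

*.*..*.
.*.*..*
*.*.*..
.*.*.*.
..*.*.*
*..*.*.
.*..*.*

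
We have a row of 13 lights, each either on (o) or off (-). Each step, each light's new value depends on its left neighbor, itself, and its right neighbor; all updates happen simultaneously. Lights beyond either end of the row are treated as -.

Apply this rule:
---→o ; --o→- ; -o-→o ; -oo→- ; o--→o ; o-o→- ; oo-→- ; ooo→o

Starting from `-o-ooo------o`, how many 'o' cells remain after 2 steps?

-o--o-ooooo-o
-oo-o--ooo--o
count of o: 7

7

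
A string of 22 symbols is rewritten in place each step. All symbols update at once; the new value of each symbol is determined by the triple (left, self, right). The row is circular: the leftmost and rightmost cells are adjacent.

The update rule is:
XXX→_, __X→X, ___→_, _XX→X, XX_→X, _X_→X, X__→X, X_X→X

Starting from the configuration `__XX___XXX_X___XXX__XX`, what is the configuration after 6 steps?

XXXXXX__________XXXXXX

XXXXX_XX_XXXX_XX_XXXXX
____XXXXXX__XXXXXX____
___XX____XXXX____XX___
__XXXX__XX__XX__XXXX__
_XX__XXXXXXXXXXXX__XX_
XXXXXX__________XXXXXX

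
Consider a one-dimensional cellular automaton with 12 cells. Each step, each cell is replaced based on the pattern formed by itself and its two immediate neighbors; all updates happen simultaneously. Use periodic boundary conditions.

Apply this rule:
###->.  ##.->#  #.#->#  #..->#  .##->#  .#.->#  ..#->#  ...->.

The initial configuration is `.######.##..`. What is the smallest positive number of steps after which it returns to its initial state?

36

##....#####.
###..##...##
..######.##.
.##....#####
####..##...#
...######.##
#.##....####
#####..##...
#...######.#
##.##....###
.#####..##..
##...######.
###.##....##
..#####..##.
.##...######
####.##....#
...#####..##
#.##...#####
#####.##....
#...#####..#
##.##...####
.#####.##...
##...#####..
###.##...###
..#####.##..
.##...#####.
####.##...##
...#####.##.
..##...#####
#####.##...#
....#####.##
#..##...####
######.##...
#....#####.#
##..##...###
.######.##..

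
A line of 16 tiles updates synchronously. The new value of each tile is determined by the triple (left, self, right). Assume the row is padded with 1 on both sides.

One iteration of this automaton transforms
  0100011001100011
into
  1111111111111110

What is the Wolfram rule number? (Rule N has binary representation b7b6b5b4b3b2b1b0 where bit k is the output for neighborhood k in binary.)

position 15: 111 → 0  (bit 7 = 0)
position 6: 110 → 1  (bit 6 = 1)
position 0: 101 → 1  (bit 5 = 1)
position 2: 100 → 1  (bit 4 = 1)
position 5: 011 → 1  (bit 3 = 1)
position 1: 010 → 1  (bit 2 = 1)
position 4: 001 → 1  (bit 1 = 1)
position 3: 000 → 1  (bit 0 = 1)
bits b7..b0 = 01111111 = 127

127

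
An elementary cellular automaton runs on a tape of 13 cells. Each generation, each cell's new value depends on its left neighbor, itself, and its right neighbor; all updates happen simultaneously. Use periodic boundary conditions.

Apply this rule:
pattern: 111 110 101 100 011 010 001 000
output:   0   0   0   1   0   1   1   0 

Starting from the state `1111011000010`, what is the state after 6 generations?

0000000100110
0000001111001
1000010000111
0100111001000
1111000111100
0000101000011

0000101000011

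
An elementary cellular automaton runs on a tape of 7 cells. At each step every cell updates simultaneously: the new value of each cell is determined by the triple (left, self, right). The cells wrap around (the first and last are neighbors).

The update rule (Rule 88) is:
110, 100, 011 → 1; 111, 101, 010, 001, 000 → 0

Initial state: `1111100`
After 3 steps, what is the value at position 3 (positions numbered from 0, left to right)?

0

1000110
0100110
0010111
position 3 holds 0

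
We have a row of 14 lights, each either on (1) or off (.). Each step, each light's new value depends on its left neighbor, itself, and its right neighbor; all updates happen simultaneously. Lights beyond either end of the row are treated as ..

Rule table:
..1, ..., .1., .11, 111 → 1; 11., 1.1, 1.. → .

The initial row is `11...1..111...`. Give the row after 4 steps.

1.1..11..11..1

1..111.111..11
1.111..11..11.
1.11..11..11..
1.1..11..11..1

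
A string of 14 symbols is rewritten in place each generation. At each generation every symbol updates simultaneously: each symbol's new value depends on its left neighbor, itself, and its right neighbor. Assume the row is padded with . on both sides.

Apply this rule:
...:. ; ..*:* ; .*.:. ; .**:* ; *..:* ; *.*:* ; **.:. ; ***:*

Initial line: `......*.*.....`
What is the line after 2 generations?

generation 1: .....*.*.*....
generation 2: ....*.*.*.*...

....*.*.*.*...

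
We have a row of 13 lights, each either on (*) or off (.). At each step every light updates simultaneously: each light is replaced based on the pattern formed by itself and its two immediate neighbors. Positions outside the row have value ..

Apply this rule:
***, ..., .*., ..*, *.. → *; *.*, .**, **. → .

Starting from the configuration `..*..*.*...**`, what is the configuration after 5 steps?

******.****..
.****...**.**
*.**.***.....
*.....*.*****
*******..***.

*******..***.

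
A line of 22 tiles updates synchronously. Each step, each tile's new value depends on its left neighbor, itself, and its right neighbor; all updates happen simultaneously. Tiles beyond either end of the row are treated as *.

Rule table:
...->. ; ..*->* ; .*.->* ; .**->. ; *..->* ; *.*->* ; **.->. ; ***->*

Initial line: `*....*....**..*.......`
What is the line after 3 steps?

step 1: .*..***..*..****.....*
step 2: ****.*.*****.**.*...*.
step 3: ***.***.***.*..***.***

***.***.***.*..***.***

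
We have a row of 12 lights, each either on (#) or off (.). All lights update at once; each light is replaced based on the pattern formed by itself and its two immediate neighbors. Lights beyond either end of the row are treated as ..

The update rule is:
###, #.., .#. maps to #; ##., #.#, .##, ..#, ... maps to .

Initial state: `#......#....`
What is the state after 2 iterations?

iteration 1: ##.....##...
iteration 2: ..#......#..

..#......#..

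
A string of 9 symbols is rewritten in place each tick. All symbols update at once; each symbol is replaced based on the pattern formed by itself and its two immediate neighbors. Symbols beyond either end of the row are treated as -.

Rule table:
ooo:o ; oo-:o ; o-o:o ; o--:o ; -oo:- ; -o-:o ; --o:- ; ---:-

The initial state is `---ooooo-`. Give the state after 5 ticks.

tick 1: ----ooooo
tick 2: -----oooo
tick 3: ------ooo
tick 4: -------oo
tick 5: --------o

--------o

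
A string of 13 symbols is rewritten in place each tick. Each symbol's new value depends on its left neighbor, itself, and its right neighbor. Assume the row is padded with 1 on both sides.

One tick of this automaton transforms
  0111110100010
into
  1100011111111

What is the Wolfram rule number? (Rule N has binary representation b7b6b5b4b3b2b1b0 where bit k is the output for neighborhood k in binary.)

127

position 2: 111 → 0  (bit 7 = 0)
position 5: 110 → 1  (bit 6 = 1)
position 0: 101 → 1  (bit 5 = 1)
position 8: 100 → 1  (bit 4 = 1)
position 1: 011 → 1  (bit 3 = 1)
position 7: 010 → 1  (bit 2 = 1)
position 10: 001 → 1  (bit 1 = 1)
position 9: 000 → 1  (bit 0 = 1)
bits b7..b0 = 01111111 = 127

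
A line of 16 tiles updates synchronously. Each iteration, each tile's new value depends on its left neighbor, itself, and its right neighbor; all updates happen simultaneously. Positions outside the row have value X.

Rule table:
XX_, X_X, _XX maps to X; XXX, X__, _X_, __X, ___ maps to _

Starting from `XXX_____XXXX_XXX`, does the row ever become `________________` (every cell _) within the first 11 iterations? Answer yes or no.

yes

__X_____X__XXX__
___________X_X__
____________X___
________________
all cells are _ at iteration 4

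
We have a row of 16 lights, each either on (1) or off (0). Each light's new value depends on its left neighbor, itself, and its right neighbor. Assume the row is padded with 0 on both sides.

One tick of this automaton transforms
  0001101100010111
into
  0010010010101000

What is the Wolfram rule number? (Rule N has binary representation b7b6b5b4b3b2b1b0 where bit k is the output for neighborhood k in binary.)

position 14: 111 → 0  (bit 7 = 0)
position 4: 110 → 0  (bit 6 = 0)
position 5: 101 → 1  (bit 5 = 1)
position 8: 100 → 1  (bit 4 = 1)
position 3: 011 → 0  (bit 3 = 0)
position 11: 010 → 0  (bit 2 = 0)
position 2: 001 → 1  (bit 1 = 1)
position 0: 000 → 0  (bit 0 = 0)
bits b7..b0 = 00110010 = 50

50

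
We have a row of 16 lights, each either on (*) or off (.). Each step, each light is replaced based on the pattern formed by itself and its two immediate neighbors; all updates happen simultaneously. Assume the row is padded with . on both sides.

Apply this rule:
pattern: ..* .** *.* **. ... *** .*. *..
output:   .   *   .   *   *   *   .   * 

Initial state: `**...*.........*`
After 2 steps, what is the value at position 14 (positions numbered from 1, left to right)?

*

step 1: ****..********..
step 2: *****.**********
position 14 holds *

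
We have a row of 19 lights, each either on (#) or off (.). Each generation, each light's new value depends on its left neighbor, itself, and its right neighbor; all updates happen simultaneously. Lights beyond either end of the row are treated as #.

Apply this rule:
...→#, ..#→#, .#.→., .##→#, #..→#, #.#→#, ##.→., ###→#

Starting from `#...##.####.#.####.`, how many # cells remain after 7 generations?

generation 1: .####.####.#.####.#
generation 2: ####.####.#.####.##
generation 3: ###.####.#.####.###
generation 4: ##.####.#.####.####
generation 5: #.####.#.####.#####
generation 6: .####.#.####.######
generation 7: ####.#.####.#######
count of #: 16

16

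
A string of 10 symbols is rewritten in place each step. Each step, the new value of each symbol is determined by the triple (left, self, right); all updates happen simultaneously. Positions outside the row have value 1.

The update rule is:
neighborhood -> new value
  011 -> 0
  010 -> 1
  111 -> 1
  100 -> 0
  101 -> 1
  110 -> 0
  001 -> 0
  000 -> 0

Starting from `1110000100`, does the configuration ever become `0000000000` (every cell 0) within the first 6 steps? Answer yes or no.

no

1100000100
1000000100
0000000100
0000000100  (fixed point — unchanged through step 6)
step 6 is 0000000100, still not uniform 0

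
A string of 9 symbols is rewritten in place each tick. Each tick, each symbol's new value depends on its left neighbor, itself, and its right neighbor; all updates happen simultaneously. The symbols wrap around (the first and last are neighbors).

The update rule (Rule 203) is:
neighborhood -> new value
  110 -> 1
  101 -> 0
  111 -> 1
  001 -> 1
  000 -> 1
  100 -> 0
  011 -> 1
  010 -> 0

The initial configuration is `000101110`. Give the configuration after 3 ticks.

111011110

111001110
111011110
111011110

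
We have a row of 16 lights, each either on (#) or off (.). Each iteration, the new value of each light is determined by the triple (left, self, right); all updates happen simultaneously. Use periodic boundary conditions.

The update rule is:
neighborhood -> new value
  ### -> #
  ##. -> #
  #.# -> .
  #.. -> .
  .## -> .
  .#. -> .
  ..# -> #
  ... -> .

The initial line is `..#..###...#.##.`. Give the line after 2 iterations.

#..#...#.#...#..

iteration 1: .#..#.##..#...#.
iteration 2: #..#...#.#...#..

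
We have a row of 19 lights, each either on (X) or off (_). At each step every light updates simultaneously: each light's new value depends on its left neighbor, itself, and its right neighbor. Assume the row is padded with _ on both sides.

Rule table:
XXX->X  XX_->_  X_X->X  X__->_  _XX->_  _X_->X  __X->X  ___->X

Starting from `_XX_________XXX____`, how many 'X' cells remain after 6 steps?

step 1: X___XXXXXXXX_X__XXX
step 2: X_XX_XXXXXX_XX_X_X_
step 3: XX__X_XXXX_X__XXXX_
step 4: ___XXX_XX_XX_X_XX__
step 5: XXX_X_X__X__XXX___X
step 6: _X_XXXX_XX_X_X__XXX
count of X: 12

12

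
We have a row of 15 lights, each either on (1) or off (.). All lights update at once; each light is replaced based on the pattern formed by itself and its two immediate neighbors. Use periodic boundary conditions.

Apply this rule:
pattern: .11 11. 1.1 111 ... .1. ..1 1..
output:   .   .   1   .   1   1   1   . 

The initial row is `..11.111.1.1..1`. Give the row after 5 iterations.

.1..1...1111.11
11.11.11....1..
..1..1...1111.1
.11.11.11....11
1..1..1...111..

1..1..1...111..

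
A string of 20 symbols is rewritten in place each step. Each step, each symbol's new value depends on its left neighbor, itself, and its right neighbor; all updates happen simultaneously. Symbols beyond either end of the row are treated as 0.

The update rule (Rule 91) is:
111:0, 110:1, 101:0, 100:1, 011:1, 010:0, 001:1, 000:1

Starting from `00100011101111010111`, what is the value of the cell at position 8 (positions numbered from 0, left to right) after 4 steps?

step 1: 11011110101001000101
step 2: 11010010000110111000
step 3: 11001101111110101111
step 4: 11111101000010001001
position 8 holds 0

0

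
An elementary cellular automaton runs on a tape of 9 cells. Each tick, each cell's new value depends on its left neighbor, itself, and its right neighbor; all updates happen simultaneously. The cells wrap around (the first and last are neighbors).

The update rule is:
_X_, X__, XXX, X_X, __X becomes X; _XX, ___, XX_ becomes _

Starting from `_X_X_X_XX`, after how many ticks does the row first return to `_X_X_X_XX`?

XXXXXXX__
_XXXXX_XX
X_XXX_X__
XX_X_XXXX
X_XXX_XXX
_X_X_X_XX

6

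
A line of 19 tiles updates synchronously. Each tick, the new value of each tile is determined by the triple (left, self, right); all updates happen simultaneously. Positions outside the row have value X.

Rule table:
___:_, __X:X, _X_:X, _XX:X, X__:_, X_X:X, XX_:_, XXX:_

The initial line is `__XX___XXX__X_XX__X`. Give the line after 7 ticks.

_XX___XX___XXXX__XX
XX___XX___XX____XX_
____XX___XX____XX_X
___XX___XX____XX_XX
__XX___XX____XX_XX_
_XX___XX____XX_XX_X
XX___XX____XX_XX_XX

XX___XX____XX_XX_XX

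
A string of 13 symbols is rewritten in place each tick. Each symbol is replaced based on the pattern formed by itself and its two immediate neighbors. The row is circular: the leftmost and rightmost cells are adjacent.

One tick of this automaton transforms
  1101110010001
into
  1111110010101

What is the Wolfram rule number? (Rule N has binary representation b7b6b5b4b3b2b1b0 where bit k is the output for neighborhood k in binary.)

position 0: 111 → 1  (bit 7 = 1)
position 1: 110 → 1  (bit 6 = 1)
position 2: 101 → 1  (bit 5 = 1)
position 6: 100 → 0  (bit 4 = 0)
position 3: 011 → 1  (bit 3 = 1)
position 8: 010 → 1  (bit 2 = 1)
position 7: 001 → 0  (bit 1 = 0)
position 10: 000 → 1  (bit 0 = 1)
bits b7..b0 = 11101101 = 237

237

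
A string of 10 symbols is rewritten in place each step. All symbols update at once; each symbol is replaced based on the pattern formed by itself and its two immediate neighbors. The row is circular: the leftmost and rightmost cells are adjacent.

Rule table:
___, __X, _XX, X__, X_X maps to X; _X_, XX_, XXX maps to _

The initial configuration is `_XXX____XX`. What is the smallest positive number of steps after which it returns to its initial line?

20

step 1: XX__XXXXX_
step 2: X_XXX____X
step 3: _XX__XXXXX
step 4: XX_XXX____
step 5: X_XX__XXXX
step 6: _XX_XXX___
step 7: XX_XX__XXX
step 8: __XX_XXX__
step 9: XXX_XX__XX
step 10: ___XX_XXX_
step 11: XXXX_XX__X
step 12: ____XX_XXX
step 13: XXXXX_XX__
step 14: X____XX_XX
step 15: _XXXXX_XX_
step 16: XX____XX_X
step 17: __XXXXX_XX
step 18: XXX____XX_
step 19: X__XXXXX_X
step 20: _XXX____XX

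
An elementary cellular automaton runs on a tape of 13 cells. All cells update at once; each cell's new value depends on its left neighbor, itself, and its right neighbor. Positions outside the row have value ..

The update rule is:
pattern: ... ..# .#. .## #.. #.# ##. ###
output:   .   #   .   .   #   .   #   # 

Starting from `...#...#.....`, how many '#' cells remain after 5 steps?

..#.#.#.#....
.#.......#...
#.#.....#.#..
...#...#...#.
..#.#.#.#.#.#
count of #: 6

6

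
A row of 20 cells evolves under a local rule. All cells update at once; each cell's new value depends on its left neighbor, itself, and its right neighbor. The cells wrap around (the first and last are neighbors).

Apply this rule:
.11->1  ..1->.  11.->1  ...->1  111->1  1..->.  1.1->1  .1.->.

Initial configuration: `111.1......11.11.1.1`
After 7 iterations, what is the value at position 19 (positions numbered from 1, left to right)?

1111..1111.111111.11
1111..11111111111111
1111..11111111111111  (fixed point — unchanged through iteration 7)
position 19 holds 1

1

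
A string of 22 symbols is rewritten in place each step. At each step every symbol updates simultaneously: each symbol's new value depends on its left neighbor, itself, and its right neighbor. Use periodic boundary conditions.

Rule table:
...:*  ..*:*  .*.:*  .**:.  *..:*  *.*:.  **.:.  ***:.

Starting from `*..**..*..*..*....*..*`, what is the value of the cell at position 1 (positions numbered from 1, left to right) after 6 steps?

.**..****************.
*..**................*
.**..****************.  (repeats step 1; period 2)
step 6: *..**................*
position 1 holds *

*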